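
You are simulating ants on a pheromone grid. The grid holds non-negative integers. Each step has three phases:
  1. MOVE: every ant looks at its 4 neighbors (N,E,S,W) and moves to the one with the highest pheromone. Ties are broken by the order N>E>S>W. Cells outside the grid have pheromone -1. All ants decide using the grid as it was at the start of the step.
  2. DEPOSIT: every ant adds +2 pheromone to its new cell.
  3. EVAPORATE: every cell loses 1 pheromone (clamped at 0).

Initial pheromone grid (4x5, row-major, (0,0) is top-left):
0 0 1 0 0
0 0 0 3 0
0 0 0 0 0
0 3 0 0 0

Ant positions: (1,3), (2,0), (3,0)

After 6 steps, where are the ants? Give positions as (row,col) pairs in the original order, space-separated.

Step 1: ant0:(1,3)->N->(0,3) | ant1:(2,0)->N->(1,0) | ant2:(3,0)->E->(3,1)
  grid max=4 at (3,1)
Step 2: ant0:(0,3)->S->(1,3) | ant1:(1,0)->N->(0,0) | ant2:(3,1)->N->(2,1)
  grid max=3 at (1,3)
Step 3: ant0:(1,3)->N->(0,3) | ant1:(0,0)->E->(0,1) | ant2:(2,1)->S->(3,1)
  grid max=4 at (3,1)
Step 4: ant0:(0,3)->S->(1,3) | ant1:(0,1)->E->(0,2) | ant2:(3,1)->N->(2,1)
  grid max=3 at (1,3)
Step 5: ant0:(1,3)->N->(0,3) | ant1:(0,2)->E->(0,3) | ant2:(2,1)->S->(3,1)
  grid max=4 at (3,1)
Step 6: ant0:(0,3)->S->(1,3) | ant1:(0,3)->S->(1,3) | ant2:(3,1)->N->(2,1)
  grid max=5 at (1,3)

(1,3) (1,3) (2,1)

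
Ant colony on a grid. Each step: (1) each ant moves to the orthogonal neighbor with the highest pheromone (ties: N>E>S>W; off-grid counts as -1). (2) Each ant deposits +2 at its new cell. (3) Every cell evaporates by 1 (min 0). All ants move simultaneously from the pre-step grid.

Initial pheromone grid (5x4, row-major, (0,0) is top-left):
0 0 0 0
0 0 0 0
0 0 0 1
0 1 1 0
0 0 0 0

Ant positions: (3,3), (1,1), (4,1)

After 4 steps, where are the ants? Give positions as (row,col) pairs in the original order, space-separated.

Step 1: ant0:(3,3)->N->(2,3) | ant1:(1,1)->N->(0,1) | ant2:(4,1)->N->(3,1)
  grid max=2 at (2,3)
Step 2: ant0:(2,3)->N->(1,3) | ant1:(0,1)->E->(0,2) | ant2:(3,1)->N->(2,1)
  grid max=1 at (0,2)
Step 3: ant0:(1,3)->S->(2,3) | ant1:(0,2)->E->(0,3) | ant2:(2,1)->S->(3,1)
  grid max=2 at (2,3)
Step 4: ant0:(2,3)->N->(1,3) | ant1:(0,3)->S->(1,3) | ant2:(3,1)->N->(2,1)
  grid max=3 at (1,3)

(1,3) (1,3) (2,1)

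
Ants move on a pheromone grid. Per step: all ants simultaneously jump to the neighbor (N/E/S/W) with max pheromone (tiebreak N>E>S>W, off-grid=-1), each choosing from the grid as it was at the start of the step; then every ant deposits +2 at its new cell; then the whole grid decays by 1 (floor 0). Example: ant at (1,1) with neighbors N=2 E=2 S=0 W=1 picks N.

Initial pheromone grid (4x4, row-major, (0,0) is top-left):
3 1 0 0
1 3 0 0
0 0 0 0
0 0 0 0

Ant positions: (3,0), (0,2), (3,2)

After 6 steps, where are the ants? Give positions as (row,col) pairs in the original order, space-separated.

Step 1: ant0:(3,0)->N->(2,0) | ant1:(0,2)->W->(0,1) | ant2:(3,2)->N->(2,2)
  grid max=2 at (0,0)
Step 2: ant0:(2,0)->N->(1,0) | ant1:(0,1)->S->(1,1) | ant2:(2,2)->N->(1,2)
  grid max=3 at (1,1)
Step 3: ant0:(1,0)->E->(1,1) | ant1:(1,1)->N->(0,1) | ant2:(1,2)->W->(1,1)
  grid max=6 at (1,1)
Step 4: ant0:(1,1)->N->(0,1) | ant1:(0,1)->S->(1,1) | ant2:(1,1)->N->(0,1)
  grid max=7 at (1,1)
Step 5: ant0:(0,1)->S->(1,1) | ant1:(1,1)->N->(0,1) | ant2:(0,1)->S->(1,1)
  grid max=10 at (1,1)
Step 6: ant0:(1,1)->N->(0,1) | ant1:(0,1)->S->(1,1) | ant2:(1,1)->N->(0,1)
  grid max=11 at (1,1)

(0,1) (1,1) (0,1)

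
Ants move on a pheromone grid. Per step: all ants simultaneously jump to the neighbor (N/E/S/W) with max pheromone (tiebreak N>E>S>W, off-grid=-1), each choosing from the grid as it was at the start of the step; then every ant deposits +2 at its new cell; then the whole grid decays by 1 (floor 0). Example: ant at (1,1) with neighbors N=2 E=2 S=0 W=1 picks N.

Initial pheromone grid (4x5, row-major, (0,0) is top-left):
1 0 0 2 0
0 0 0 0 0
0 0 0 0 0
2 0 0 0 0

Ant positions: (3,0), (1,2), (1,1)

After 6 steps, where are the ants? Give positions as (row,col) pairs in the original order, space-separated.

Step 1: ant0:(3,0)->N->(2,0) | ant1:(1,2)->N->(0,2) | ant2:(1,1)->N->(0,1)
  grid max=1 at (0,1)
Step 2: ant0:(2,0)->S->(3,0) | ant1:(0,2)->E->(0,3) | ant2:(0,1)->E->(0,2)
  grid max=2 at (0,2)
Step 3: ant0:(3,0)->N->(2,0) | ant1:(0,3)->W->(0,2) | ant2:(0,2)->E->(0,3)
  grid max=3 at (0,2)
Step 4: ant0:(2,0)->S->(3,0) | ant1:(0,2)->E->(0,3) | ant2:(0,3)->W->(0,2)
  grid max=4 at (0,2)
Step 5: ant0:(3,0)->N->(2,0) | ant1:(0,3)->W->(0,2) | ant2:(0,2)->E->(0,3)
  grid max=5 at (0,2)
Step 6: ant0:(2,0)->S->(3,0) | ant1:(0,2)->E->(0,3) | ant2:(0,3)->W->(0,2)
  grid max=6 at (0,2)

(3,0) (0,3) (0,2)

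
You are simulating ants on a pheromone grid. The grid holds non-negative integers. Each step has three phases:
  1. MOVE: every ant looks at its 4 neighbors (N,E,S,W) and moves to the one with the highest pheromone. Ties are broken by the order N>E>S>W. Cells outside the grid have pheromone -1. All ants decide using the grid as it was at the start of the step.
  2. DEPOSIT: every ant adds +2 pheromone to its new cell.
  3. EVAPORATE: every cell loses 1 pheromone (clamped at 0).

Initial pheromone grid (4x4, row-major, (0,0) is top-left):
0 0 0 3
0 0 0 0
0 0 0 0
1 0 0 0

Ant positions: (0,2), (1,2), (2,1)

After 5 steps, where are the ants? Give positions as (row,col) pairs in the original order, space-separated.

Step 1: ant0:(0,2)->E->(0,3) | ant1:(1,2)->N->(0,2) | ant2:(2,1)->N->(1,1)
  grid max=4 at (0,3)
Step 2: ant0:(0,3)->W->(0,2) | ant1:(0,2)->E->(0,3) | ant2:(1,1)->N->(0,1)
  grid max=5 at (0,3)
Step 3: ant0:(0,2)->E->(0,3) | ant1:(0,3)->W->(0,2) | ant2:(0,1)->E->(0,2)
  grid max=6 at (0,3)
Step 4: ant0:(0,3)->W->(0,2) | ant1:(0,2)->E->(0,3) | ant2:(0,2)->E->(0,3)
  grid max=9 at (0,3)
Step 5: ant0:(0,2)->E->(0,3) | ant1:(0,3)->W->(0,2) | ant2:(0,3)->W->(0,2)
  grid max=10 at (0,3)

(0,3) (0,2) (0,2)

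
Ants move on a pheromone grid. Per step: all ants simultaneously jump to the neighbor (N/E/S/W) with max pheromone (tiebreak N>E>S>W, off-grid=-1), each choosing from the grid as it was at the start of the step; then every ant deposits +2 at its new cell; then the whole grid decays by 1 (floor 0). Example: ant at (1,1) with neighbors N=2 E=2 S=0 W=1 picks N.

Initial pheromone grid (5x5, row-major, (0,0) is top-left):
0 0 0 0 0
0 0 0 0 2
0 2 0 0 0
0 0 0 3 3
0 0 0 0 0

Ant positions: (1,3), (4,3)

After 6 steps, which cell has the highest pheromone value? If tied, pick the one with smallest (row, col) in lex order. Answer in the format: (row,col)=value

Answer: (3,3)=3

Derivation:
Step 1: ant0:(1,3)->E->(1,4) | ant1:(4,3)->N->(3,3)
  grid max=4 at (3,3)
Step 2: ant0:(1,4)->N->(0,4) | ant1:(3,3)->E->(3,4)
  grid max=3 at (3,3)
Step 3: ant0:(0,4)->S->(1,4) | ant1:(3,4)->W->(3,3)
  grid max=4 at (3,3)
Step 4: ant0:(1,4)->N->(0,4) | ant1:(3,3)->E->(3,4)
  grid max=3 at (3,3)
Step 5: ant0:(0,4)->S->(1,4) | ant1:(3,4)->W->(3,3)
  grid max=4 at (3,3)
Step 6: ant0:(1,4)->N->(0,4) | ant1:(3,3)->E->(3,4)
  grid max=3 at (3,3)
Final grid:
  0 0 0 0 1
  0 0 0 0 2
  0 0 0 0 0
  0 0 0 3 3
  0 0 0 0 0
Max pheromone 3 at (3,3)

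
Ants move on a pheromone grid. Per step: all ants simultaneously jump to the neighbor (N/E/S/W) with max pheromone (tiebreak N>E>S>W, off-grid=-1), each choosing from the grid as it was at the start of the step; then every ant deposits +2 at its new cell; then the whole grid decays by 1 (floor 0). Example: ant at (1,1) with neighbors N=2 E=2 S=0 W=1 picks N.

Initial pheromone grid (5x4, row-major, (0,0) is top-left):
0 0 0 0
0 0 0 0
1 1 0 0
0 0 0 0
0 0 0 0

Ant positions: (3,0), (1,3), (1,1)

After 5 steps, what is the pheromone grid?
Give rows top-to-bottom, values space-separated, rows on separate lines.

After step 1: ants at (2,0),(0,3),(2,1)
  0 0 0 1
  0 0 0 0
  2 2 0 0
  0 0 0 0
  0 0 0 0
After step 2: ants at (2,1),(1,3),(2,0)
  0 0 0 0
  0 0 0 1
  3 3 0 0
  0 0 0 0
  0 0 0 0
After step 3: ants at (2,0),(0,3),(2,1)
  0 0 0 1
  0 0 0 0
  4 4 0 0
  0 0 0 0
  0 0 0 0
After step 4: ants at (2,1),(1,3),(2,0)
  0 0 0 0
  0 0 0 1
  5 5 0 0
  0 0 0 0
  0 0 0 0
After step 5: ants at (2,0),(0,3),(2,1)
  0 0 0 1
  0 0 0 0
  6 6 0 0
  0 0 0 0
  0 0 0 0

0 0 0 1
0 0 0 0
6 6 0 0
0 0 0 0
0 0 0 0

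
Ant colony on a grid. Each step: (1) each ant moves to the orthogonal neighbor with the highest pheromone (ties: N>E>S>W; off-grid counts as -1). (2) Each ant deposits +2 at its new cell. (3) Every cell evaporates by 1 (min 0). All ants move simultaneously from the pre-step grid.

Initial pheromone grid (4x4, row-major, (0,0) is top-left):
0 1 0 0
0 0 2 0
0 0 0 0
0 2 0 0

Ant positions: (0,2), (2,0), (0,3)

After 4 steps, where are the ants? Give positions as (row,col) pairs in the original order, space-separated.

Step 1: ant0:(0,2)->S->(1,2) | ant1:(2,0)->N->(1,0) | ant2:(0,3)->S->(1,3)
  grid max=3 at (1,2)
Step 2: ant0:(1,2)->E->(1,3) | ant1:(1,0)->N->(0,0) | ant2:(1,3)->W->(1,2)
  grid max=4 at (1,2)
Step 3: ant0:(1,3)->W->(1,2) | ant1:(0,0)->E->(0,1) | ant2:(1,2)->E->(1,3)
  grid max=5 at (1,2)
Step 4: ant0:(1,2)->E->(1,3) | ant1:(0,1)->E->(0,2) | ant2:(1,3)->W->(1,2)
  grid max=6 at (1,2)

(1,3) (0,2) (1,2)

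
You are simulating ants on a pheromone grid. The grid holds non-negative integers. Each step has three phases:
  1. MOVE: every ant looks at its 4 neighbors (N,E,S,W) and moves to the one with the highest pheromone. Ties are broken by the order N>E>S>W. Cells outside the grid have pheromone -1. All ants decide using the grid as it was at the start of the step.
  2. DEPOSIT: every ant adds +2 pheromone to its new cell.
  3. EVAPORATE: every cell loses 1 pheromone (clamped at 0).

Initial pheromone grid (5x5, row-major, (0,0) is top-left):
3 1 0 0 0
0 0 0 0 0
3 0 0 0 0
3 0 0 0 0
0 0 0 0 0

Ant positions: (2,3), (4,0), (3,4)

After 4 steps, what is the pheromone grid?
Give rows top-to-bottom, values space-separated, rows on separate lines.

After step 1: ants at (1,3),(3,0),(2,4)
  2 0 0 0 0
  0 0 0 1 0
  2 0 0 0 1
  4 0 0 0 0
  0 0 0 0 0
After step 2: ants at (0,3),(2,0),(1,4)
  1 0 0 1 0
  0 0 0 0 1
  3 0 0 0 0
  3 0 0 0 0
  0 0 0 0 0
After step 3: ants at (0,4),(3,0),(0,4)
  0 0 0 0 3
  0 0 0 0 0
  2 0 0 0 0
  4 0 0 0 0
  0 0 0 0 0
After step 4: ants at (1,4),(2,0),(1,4)
  0 0 0 0 2
  0 0 0 0 3
  3 0 0 0 0
  3 0 0 0 0
  0 0 0 0 0

0 0 0 0 2
0 0 0 0 3
3 0 0 0 0
3 0 0 0 0
0 0 0 0 0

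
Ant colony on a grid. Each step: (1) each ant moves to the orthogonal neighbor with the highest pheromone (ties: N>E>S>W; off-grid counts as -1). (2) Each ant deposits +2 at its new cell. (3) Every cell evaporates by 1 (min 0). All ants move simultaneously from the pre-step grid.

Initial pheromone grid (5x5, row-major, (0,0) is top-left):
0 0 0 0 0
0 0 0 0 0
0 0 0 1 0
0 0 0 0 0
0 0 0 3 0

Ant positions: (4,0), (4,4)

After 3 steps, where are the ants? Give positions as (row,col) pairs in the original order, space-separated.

Step 1: ant0:(4,0)->N->(3,0) | ant1:(4,4)->W->(4,3)
  grid max=4 at (4,3)
Step 2: ant0:(3,0)->N->(2,0) | ant1:(4,3)->N->(3,3)
  grid max=3 at (4,3)
Step 3: ant0:(2,0)->N->(1,0) | ant1:(3,3)->S->(4,3)
  grid max=4 at (4,3)

(1,0) (4,3)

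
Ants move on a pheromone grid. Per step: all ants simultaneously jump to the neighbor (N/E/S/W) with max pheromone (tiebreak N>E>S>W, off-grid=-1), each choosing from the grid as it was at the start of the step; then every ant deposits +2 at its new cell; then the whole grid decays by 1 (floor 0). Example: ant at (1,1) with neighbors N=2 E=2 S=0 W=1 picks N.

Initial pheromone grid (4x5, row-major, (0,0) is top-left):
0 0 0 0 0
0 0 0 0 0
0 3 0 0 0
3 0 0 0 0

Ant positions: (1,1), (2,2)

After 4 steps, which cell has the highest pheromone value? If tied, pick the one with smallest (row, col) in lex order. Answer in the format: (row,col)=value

Step 1: ant0:(1,1)->S->(2,1) | ant1:(2,2)->W->(2,1)
  grid max=6 at (2,1)
Step 2: ant0:(2,1)->N->(1,1) | ant1:(2,1)->N->(1,1)
  grid max=5 at (2,1)
Step 3: ant0:(1,1)->S->(2,1) | ant1:(1,1)->S->(2,1)
  grid max=8 at (2,1)
Step 4: ant0:(2,1)->N->(1,1) | ant1:(2,1)->N->(1,1)
  grid max=7 at (2,1)
Final grid:
  0 0 0 0 0
  0 5 0 0 0
  0 7 0 0 0
  0 0 0 0 0
Max pheromone 7 at (2,1)

Answer: (2,1)=7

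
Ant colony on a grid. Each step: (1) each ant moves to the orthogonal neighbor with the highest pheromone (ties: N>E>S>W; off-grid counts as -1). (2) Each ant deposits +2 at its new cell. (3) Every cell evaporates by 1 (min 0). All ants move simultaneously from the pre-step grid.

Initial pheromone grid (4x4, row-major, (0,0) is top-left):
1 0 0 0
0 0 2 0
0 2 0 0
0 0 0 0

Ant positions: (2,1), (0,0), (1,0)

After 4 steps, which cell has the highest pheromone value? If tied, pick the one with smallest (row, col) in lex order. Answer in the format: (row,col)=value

Answer: (0,1)=8

Derivation:
Step 1: ant0:(2,1)->N->(1,1) | ant1:(0,0)->E->(0,1) | ant2:(1,0)->N->(0,0)
  grid max=2 at (0,0)
Step 2: ant0:(1,1)->N->(0,1) | ant1:(0,1)->W->(0,0) | ant2:(0,0)->E->(0,1)
  grid max=4 at (0,1)
Step 3: ant0:(0,1)->W->(0,0) | ant1:(0,0)->E->(0,1) | ant2:(0,1)->W->(0,0)
  grid max=6 at (0,0)
Step 4: ant0:(0,0)->E->(0,1) | ant1:(0,1)->W->(0,0) | ant2:(0,0)->E->(0,1)
  grid max=8 at (0,1)
Final grid:
  7 8 0 0
  0 0 0 0
  0 0 0 0
  0 0 0 0
Max pheromone 8 at (0,1)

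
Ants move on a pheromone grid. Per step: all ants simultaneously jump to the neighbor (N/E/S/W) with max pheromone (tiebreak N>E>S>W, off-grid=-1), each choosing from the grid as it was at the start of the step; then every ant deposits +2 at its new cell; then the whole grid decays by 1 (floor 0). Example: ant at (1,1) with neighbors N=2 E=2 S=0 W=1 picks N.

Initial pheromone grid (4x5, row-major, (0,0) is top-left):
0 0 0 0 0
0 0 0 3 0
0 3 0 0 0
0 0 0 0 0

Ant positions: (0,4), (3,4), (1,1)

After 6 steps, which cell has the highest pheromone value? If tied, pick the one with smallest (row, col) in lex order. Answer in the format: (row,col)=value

Step 1: ant0:(0,4)->S->(1,4) | ant1:(3,4)->N->(2,4) | ant2:(1,1)->S->(2,1)
  grid max=4 at (2,1)
Step 2: ant0:(1,4)->W->(1,3) | ant1:(2,4)->N->(1,4) | ant2:(2,1)->N->(1,1)
  grid max=3 at (1,3)
Step 3: ant0:(1,3)->E->(1,4) | ant1:(1,4)->W->(1,3) | ant2:(1,1)->S->(2,1)
  grid max=4 at (1,3)
Step 4: ant0:(1,4)->W->(1,3) | ant1:(1,3)->E->(1,4) | ant2:(2,1)->N->(1,1)
  grid max=5 at (1,3)
Step 5: ant0:(1,3)->E->(1,4) | ant1:(1,4)->W->(1,3) | ant2:(1,1)->S->(2,1)
  grid max=6 at (1,3)
Step 6: ant0:(1,4)->W->(1,3) | ant1:(1,3)->E->(1,4) | ant2:(2,1)->N->(1,1)
  grid max=7 at (1,3)
Final grid:
  0 0 0 0 0
  0 1 0 7 6
  0 3 0 0 0
  0 0 0 0 0
Max pheromone 7 at (1,3)

Answer: (1,3)=7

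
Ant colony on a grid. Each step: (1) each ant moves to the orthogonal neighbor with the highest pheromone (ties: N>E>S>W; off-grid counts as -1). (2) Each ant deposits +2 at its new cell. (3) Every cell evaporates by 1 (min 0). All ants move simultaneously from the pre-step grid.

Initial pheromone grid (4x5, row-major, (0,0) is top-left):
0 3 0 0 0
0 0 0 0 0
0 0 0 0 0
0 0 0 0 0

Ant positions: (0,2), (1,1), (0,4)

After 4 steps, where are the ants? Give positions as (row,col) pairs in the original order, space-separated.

Step 1: ant0:(0,2)->W->(0,1) | ant1:(1,1)->N->(0,1) | ant2:(0,4)->S->(1,4)
  grid max=6 at (0,1)
Step 2: ant0:(0,1)->E->(0,2) | ant1:(0,1)->E->(0,2) | ant2:(1,4)->N->(0,4)
  grid max=5 at (0,1)
Step 3: ant0:(0,2)->W->(0,1) | ant1:(0,2)->W->(0,1) | ant2:(0,4)->S->(1,4)
  grid max=8 at (0,1)
Step 4: ant0:(0,1)->E->(0,2) | ant1:(0,1)->E->(0,2) | ant2:(1,4)->N->(0,4)
  grid max=7 at (0,1)

(0,2) (0,2) (0,4)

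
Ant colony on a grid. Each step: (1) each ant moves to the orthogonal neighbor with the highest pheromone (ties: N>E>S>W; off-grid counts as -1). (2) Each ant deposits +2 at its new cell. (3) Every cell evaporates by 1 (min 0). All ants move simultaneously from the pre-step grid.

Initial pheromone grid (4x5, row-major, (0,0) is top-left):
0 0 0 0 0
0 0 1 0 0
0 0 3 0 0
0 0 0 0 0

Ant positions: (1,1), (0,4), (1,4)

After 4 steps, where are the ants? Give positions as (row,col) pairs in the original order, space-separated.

Step 1: ant0:(1,1)->E->(1,2) | ant1:(0,4)->S->(1,4) | ant2:(1,4)->N->(0,4)
  grid max=2 at (1,2)
Step 2: ant0:(1,2)->S->(2,2) | ant1:(1,4)->N->(0,4) | ant2:(0,4)->S->(1,4)
  grid max=3 at (2,2)
Step 3: ant0:(2,2)->N->(1,2) | ant1:(0,4)->S->(1,4) | ant2:(1,4)->N->(0,4)
  grid max=3 at (0,4)
Step 4: ant0:(1,2)->S->(2,2) | ant1:(1,4)->N->(0,4) | ant2:(0,4)->S->(1,4)
  grid max=4 at (0,4)

(2,2) (0,4) (1,4)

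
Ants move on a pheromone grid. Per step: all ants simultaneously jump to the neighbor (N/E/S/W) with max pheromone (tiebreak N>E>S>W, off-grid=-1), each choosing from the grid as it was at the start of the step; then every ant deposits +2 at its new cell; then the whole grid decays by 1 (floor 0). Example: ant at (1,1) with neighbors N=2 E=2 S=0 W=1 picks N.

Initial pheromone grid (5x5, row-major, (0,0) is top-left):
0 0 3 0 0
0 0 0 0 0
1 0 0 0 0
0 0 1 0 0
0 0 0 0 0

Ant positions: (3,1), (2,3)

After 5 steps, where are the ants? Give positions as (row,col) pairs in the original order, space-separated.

Step 1: ant0:(3,1)->E->(3,2) | ant1:(2,3)->N->(1,3)
  grid max=2 at (0,2)
Step 2: ant0:(3,2)->N->(2,2) | ant1:(1,3)->N->(0,3)
  grid max=1 at (0,2)
Step 3: ant0:(2,2)->S->(3,2) | ant1:(0,3)->W->(0,2)
  grid max=2 at (0,2)
Step 4: ant0:(3,2)->N->(2,2) | ant1:(0,2)->E->(0,3)
  grid max=1 at (0,2)
Step 5: ant0:(2,2)->S->(3,2) | ant1:(0,3)->W->(0,2)
  grid max=2 at (0,2)

(3,2) (0,2)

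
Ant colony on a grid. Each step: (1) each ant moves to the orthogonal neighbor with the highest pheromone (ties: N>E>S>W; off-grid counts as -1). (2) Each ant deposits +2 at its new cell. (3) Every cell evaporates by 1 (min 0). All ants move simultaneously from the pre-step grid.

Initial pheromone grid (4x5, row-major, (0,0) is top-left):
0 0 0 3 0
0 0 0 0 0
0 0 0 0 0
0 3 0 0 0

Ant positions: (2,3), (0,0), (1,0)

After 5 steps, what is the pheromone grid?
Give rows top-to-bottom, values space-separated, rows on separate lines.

After step 1: ants at (1,3),(0,1),(0,0)
  1 1 0 2 0
  0 0 0 1 0
  0 0 0 0 0
  0 2 0 0 0
After step 2: ants at (0,3),(0,0),(0,1)
  2 2 0 3 0
  0 0 0 0 0
  0 0 0 0 0
  0 1 0 0 0
After step 3: ants at (0,4),(0,1),(0,0)
  3 3 0 2 1
  0 0 0 0 0
  0 0 0 0 0
  0 0 0 0 0
After step 4: ants at (0,3),(0,0),(0,1)
  4 4 0 3 0
  0 0 0 0 0
  0 0 0 0 0
  0 0 0 0 0
After step 5: ants at (0,4),(0,1),(0,0)
  5 5 0 2 1
  0 0 0 0 0
  0 0 0 0 0
  0 0 0 0 0

5 5 0 2 1
0 0 0 0 0
0 0 0 0 0
0 0 0 0 0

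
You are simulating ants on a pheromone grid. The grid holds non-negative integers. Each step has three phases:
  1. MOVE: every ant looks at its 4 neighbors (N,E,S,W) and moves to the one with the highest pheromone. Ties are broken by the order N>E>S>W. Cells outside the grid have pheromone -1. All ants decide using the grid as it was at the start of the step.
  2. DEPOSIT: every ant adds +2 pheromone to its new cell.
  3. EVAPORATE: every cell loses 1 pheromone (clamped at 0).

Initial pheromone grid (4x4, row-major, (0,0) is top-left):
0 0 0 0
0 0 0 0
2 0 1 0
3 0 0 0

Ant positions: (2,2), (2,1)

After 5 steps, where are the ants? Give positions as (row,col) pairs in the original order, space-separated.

Step 1: ant0:(2,2)->N->(1,2) | ant1:(2,1)->W->(2,0)
  grid max=3 at (2,0)
Step 2: ant0:(1,2)->N->(0,2) | ant1:(2,0)->S->(3,0)
  grid max=3 at (3,0)
Step 3: ant0:(0,2)->E->(0,3) | ant1:(3,0)->N->(2,0)
  grid max=3 at (2,0)
Step 4: ant0:(0,3)->S->(1,3) | ant1:(2,0)->S->(3,0)
  grid max=3 at (3,0)
Step 5: ant0:(1,3)->N->(0,3) | ant1:(3,0)->N->(2,0)
  grid max=3 at (2,0)

(0,3) (2,0)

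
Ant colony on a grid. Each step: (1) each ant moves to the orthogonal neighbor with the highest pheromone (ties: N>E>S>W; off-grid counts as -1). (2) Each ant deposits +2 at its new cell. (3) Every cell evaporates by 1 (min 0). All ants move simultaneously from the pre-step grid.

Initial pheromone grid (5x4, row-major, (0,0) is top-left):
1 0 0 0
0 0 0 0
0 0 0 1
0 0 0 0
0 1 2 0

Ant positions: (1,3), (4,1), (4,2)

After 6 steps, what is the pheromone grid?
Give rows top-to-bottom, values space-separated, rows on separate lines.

After step 1: ants at (2,3),(4,2),(4,1)
  0 0 0 0
  0 0 0 0
  0 0 0 2
  0 0 0 0
  0 2 3 0
After step 2: ants at (1,3),(4,1),(4,2)
  0 0 0 0
  0 0 0 1
  0 0 0 1
  0 0 0 0
  0 3 4 0
After step 3: ants at (2,3),(4,2),(4,1)
  0 0 0 0
  0 0 0 0
  0 0 0 2
  0 0 0 0
  0 4 5 0
After step 4: ants at (1,3),(4,1),(4,2)
  0 0 0 0
  0 0 0 1
  0 0 0 1
  0 0 0 0
  0 5 6 0
After step 5: ants at (2,3),(4,2),(4,1)
  0 0 0 0
  0 0 0 0
  0 0 0 2
  0 0 0 0
  0 6 7 0
After step 6: ants at (1,3),(4,1),(4,2)
  0 0 0 0
  0 0 0 1
  0 0 0 1
  0 0 0 0
  0 7 8 0

0 0 0 0
0 0 0 1
0 0 0 1
0 0 0 0
0 7 8 0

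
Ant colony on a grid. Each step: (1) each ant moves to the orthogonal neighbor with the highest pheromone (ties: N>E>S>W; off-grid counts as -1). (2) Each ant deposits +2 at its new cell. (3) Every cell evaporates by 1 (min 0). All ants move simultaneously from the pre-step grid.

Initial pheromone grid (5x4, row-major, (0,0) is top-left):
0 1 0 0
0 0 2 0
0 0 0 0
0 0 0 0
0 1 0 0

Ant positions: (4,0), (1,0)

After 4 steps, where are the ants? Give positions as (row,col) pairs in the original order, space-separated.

Step 1: ant0:(4,0)->E->(4,1) | ant1:(1,0)->N->(0,0)
  grid max=2 at (4,1)
Step 2: ant0:(4,1)->N->(3,1) | ant1:(0,0)->E->(0,1)
  grid max=1 at (0,1)
Step 3: ant0:(3,1)->S->(4,1) | ant1:(0,1)->E->(0,2)
  grid max=2 at (4,1)
Step 4: ant0:(4,1)->N->(3,1) | ant1:(0,2)->E->(0,3)
  grid max=1 at (0,3)

(3,1) (0,3)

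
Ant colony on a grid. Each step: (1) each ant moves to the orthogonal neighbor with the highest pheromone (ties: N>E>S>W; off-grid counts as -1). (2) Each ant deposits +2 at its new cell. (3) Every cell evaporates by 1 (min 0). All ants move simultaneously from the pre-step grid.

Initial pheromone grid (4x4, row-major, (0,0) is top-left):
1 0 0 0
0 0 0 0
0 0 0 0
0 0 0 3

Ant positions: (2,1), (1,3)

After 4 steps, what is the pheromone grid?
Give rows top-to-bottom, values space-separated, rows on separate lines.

After step 1: ants at (1,1),(0,3)
  0 0 0 1
  0 1 0 0
  0 0 0 0
  0 0 0 2
After step 2: ants at (0,1),(1,3)
  0 1 0 0
  0 0 0 1
  0 0 0 0
  0 0 0 1
After step 3: ants at (0,2),(0,3)
  0 0 1 1
  0 0 0 0
  0 0 0 0
  0 0 0 0
After step 4: ants at (0,3),(0,2)
  0 0 2 2
  0 0 0 0
  0 0 0 0
  0 0 0 0

0 0 2 2
0 0 0 0
0 0 0 0
0 0 0 0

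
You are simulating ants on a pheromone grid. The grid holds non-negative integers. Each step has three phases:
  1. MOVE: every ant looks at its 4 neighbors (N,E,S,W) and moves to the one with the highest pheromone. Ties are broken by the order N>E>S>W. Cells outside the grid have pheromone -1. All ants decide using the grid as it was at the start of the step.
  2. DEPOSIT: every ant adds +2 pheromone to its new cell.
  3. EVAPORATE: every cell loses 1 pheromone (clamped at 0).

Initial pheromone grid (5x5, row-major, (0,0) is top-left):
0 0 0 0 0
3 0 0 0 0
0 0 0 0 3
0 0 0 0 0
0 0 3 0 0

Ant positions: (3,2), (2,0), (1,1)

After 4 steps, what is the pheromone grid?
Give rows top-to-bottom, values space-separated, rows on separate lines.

After step 1: ants at (4,2),(1,0),(1,0)
  0 0 0 0 0
  6 0 0 0 0
  0 0 0 0 2
  0 0 0 0 0
  0 0 4 0 0
After step 2: ants at (3,2),(0,0),(0,0)
  3 0 0 0 0
  5 0 0 0 0
  0 0 0 0 1
  0 0 1 0 0
  0 0 3 0 0
After step 3: ants at (4,2),(1,0),(1,0)
  2 0 0 0 0
  8 0 0 0 0
  0 0 0 0 0
  0 0 0 0 0
  0 0 4 0 0
After step 4: ants at (3,2),(0,0),(0,0)
  5 0 0 0 0
  7 0 0 0 0
  0 0 0 0 0
  0 0 1 0 0
  0 0 3 0 0

5 0 0 0 0
7 0 0 0 0
0 0 0 0 0
0 0 1 0 0
0 0 3 0 0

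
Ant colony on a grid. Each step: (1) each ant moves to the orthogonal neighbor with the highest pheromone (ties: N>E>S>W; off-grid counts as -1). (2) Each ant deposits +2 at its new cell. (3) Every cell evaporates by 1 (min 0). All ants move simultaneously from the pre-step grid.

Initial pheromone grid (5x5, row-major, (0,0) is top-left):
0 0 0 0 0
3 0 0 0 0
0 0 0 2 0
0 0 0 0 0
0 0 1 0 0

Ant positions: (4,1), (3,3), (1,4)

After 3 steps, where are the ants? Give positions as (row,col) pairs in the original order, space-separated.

Step 1: ant0:(4,1)->E->(4,2) | ant1:(3,3)->N->(2,3) | ant2:(1,4)->N->(0,4)
  grid max=3 at (2,3)
Step 2: ant0:(4,2)->N->(3,2) | ant1:(2,3)->N->(1,3) | ant2:(0,4)->S->(1,4)
  grid max=2 at (2,3)
Step 3: ant0:(3,2)->S->(4,2) | ant1:(1,3)->S->(2,3) | ant2:(1,4)->W->(1,3)
  grid max=3 at (2,3)

(4,2) (2,3) (1,3)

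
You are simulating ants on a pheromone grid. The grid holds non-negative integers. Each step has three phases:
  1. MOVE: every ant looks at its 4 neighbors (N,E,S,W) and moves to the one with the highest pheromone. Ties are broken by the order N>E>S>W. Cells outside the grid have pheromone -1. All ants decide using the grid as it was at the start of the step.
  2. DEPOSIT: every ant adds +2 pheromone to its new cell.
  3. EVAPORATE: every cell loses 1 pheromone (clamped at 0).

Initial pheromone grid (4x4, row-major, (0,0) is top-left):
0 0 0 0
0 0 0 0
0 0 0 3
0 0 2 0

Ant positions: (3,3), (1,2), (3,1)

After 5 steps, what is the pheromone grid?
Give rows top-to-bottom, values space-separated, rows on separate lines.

After step 1: ants at (2,3),(0,2),(3,2)
  0 0 1 0
  0 0 0 0
  0 0 0 4
  0 0 3 0
After step 2: ants at (1,3),(0,3),(2,2)
  0 0 0 1
  0 0 0 1
  0 0 1 3
  0 0 2 0
After step 3: ants at (2,3),(1,3),(2,3)
  0 0 0 0
  0 0 0 2
  0 0 0 6
  0 0 1 0
After step 4: ants at (1,3),(2,3),(1,3)
  0 0 0 0
  0 0 0 5
  0 0 0 7
  0 0 0 0
After step 5: ants at (2,3),(1,3),(2,3)
  0 0 0 0
  0 0 0 6
  0 0 0 10
  0 0 0 0

0 0 0 0
0 0 0 6
0 0 0 10
0 0 0 0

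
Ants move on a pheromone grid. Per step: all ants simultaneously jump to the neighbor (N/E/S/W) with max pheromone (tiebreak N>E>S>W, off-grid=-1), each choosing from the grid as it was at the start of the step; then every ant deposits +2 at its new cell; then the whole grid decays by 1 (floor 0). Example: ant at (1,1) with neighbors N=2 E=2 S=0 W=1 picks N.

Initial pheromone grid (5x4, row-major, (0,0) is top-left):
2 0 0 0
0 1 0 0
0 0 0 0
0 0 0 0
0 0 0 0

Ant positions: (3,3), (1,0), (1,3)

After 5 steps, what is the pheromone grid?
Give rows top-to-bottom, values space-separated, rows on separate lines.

After step 1: ants at (2,3),(0,0),(0,3)
  3 0 0 1
  0 0 0 0
  0 0 0 1
  0 0 0 0
  0 0 0 0
After step 2: ants at (1,3),(0,1),(1,3)
  2 1 0 0
  0 0 0 3
  0 0 0 0
  0 0 0 0
  0 0 0 0
After step 3: ants at (0,3),(0,0),(0,3)
  3 0 0 3
  0 0 0 2
  0 0 0 0
  0 0 0 0
  0 0 0 0
After step 4: ants at (1,3),(0,1),(1,3)
  2 1 0 2
  0 0 0 5
  0 0 0 0
  0 0 0 0
  0 0 0 0
After step 5: ants at (0,3),(0,0),(0,3)
  3 0 0 5
  0 0 0 4
  0 0 0 0
  0 0 0 0
  0 0 0 0

3 0 0 5
0 0 0 4
0 0 0 0
0 0 0 0
0 0 0 0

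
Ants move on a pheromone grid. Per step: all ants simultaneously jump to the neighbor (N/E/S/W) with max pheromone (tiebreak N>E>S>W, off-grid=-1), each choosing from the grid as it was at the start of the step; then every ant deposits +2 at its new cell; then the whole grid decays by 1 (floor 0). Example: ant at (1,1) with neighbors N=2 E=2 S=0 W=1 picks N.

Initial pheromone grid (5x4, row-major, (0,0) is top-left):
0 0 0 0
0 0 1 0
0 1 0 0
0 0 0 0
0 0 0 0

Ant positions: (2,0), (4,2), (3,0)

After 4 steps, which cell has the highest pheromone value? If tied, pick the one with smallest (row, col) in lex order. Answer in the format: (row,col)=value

Answer: (2,1)=7

Derivation:
Step 1: ant0:(2,0)->E->(2,1) | ant1:(4,2)->N->(3,2) | ant2:(3,0)->N->(2,0)
  grid max=2 at (2,1)
Step 2: ant0:(2,1)->W->(2,0) | ant1:(3,2)->N->(2,2) | ant2:(2,0)->E->(2,1)
  grid max=3 at (2,1)
Step 3: ant0:(2,0)->E->(2,1) | ant1:(2,2)->W->(2,1) | ant2:(2,1)->W->(2,0)
  grid max=6 at (2,1)
Step 4: ant0:(2,1)->W->(2,0) | ant1:(2,1)->W->(2,0) | ant2:(2,0)->E->(2,1)
  grid max=7 at (2,1)
Final grid:
  0 0 0 0
  0 0 0 0
  6 7 0 0
  0 0 0 0
  0 0 0 0
Max pheromone 7 at (2,1)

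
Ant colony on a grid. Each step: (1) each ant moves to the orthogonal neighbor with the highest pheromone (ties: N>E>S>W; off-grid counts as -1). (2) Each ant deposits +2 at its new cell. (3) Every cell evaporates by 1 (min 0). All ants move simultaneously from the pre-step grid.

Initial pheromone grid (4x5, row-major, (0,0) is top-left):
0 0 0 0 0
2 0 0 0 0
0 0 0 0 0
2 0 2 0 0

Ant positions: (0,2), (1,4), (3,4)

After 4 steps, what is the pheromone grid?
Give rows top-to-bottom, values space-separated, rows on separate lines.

After step 1: ants at (0,3),(0,4),(2,4)
  0 0 0 1 1
  1 0 0 0 0
  0 0 0 0 1
  1 0 1 0 0
After step 2: ants at (0,4),(0,3),(1,4)
  0 0 0 2 2
  0 0 0 0 1
  0 0 0 0 0
  0 0 0 0 0
After step 3: ants at (0,3),(0,4),(0,4)
  0 0 0 3 5
  0 0 0 0 0
  0 0 0 0 0
  0 0 0 0 0
After step 4: ants at (0,4),(0,3),(0,3)
  0 0 0 6 6
  0 0 0 0 0
  0 0 0 0 0
  0 0 0 0 0

0 0 0 6 6
0 0 0 0 0
0 0 0 0 0
0 0 0 0 0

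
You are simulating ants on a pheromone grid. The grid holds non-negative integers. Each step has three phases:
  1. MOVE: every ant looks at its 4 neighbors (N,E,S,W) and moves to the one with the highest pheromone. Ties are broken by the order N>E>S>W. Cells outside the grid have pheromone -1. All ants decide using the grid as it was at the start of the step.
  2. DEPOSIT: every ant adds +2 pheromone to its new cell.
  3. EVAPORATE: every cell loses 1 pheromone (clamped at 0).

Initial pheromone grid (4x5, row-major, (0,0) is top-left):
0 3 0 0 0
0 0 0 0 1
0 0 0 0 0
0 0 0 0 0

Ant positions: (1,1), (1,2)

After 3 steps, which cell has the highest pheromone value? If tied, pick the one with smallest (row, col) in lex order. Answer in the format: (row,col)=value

Answer: (0,1)=6

Derivation:
Step 1: ant0:(1,1)->N->(0,1) | ant1:(1,2)->N->(0,2)
  grid max=4 at (0,1)
Step 2: ant0:(0,1)->E->(0,2) | ant1:(0,2)->W->(0,1)
  grid max=5 at (0,1)
Step 3: ant0:(0,2)->W->(0,1) | ant1:(0,1)->E->(0,2)
  grid max=6 at (0,1)
Final grid:
  0 6 3 0 0
  0 0 0 0 0
  0 0 0 0 0
  0 0 0 0 0
Max pheromone 6 at (0,1)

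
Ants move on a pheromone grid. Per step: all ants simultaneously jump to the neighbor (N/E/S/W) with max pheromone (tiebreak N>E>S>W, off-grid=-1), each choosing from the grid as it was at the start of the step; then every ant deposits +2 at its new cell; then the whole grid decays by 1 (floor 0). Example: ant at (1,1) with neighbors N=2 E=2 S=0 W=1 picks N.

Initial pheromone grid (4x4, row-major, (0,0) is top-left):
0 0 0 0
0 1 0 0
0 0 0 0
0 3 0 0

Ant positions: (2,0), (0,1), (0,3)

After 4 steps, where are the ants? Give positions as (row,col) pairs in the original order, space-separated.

Step 1: ant0:(2,0)->N->(1,0) | ant1:(0,1)->S->(1,1) | ant2:(0,3)->S->(1,3)
  grid max=2 at (1,1)
Step 2: ant0:(1,0)->E->(1,1) | ant1:(1,1)->W->(1,0) | ant2:(1,3)->N->(0,3)
  grid max=3 at (1,1)
Step 3: ant0:(1,1)->W->(1,0) | ant1:(1,0)->E->(1,1) | ant2:(0,3)->S->(1,3)
  grid max=4 at (1,1)
Step 4: ant0:(1,0)->E->(1,1) | ant1:(1,1)->W->(1,0) | ant2:(1,3)->N->(0,3)
  grid max=5 at (1,1)

(1,1) (1,0) (0,3)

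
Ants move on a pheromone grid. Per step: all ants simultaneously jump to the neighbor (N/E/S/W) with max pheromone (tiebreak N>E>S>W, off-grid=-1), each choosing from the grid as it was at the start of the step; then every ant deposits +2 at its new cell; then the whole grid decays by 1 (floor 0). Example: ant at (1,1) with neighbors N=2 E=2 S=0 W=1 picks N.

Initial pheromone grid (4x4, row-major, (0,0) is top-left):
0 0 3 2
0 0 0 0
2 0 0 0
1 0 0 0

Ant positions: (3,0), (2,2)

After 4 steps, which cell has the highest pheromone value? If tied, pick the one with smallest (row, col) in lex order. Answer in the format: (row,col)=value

Step 1: ant0:(3,0)->N->(2,0) | ant1:(2,2)->N->(1,2)
  grid max=3 at (2,0)
Step 2: ant0:(2,0)->N->(1,0) | ant1:(1,2)->N->(0,2)
  grid max=3 at (0,2)
Step 3: ant0:(1,0)->S->(2,0) | ant1:(0,2)->E->(0,3)
  grid max=3 at (2,0)
Step 4: ant0:(2,0)->N->(1,0) | ant1:(0,3)->W->(0,2)
  grid max=3 at (0,2)
Final grid:
  0 0 3 0
  1 0 0 0
  2 0 0 0
  0 0 0 0
Max pheromone 3 at (0,2)

Answer: (0,2)=3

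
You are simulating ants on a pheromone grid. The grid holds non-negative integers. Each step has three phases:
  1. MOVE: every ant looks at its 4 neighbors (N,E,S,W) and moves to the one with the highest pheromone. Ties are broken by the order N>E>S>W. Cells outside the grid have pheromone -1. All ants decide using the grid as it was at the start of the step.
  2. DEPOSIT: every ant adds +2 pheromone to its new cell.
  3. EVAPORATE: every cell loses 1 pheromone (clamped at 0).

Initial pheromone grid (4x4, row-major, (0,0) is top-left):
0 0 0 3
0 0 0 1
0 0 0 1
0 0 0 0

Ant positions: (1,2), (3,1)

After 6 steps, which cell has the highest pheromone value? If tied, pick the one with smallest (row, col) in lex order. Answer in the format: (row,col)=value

Answer: (0,3)=5

Derivation:
Step 1: ant0:(1,2)->E->(1,3) | ant1:(3,1)->N->(2,1)
  grid max=2 at (0,3)
Step 2: ant0:(1,3)->N->(0,3) | ant1:(2,1)->N->(1,1)
  grid max=3 at (0,3)
Step 3: ant0:(0,3)->S->(1,3) | ant1:(1,1)->N->(0,1)
  grid max=2 at (0,3)
Step 4: ant0:(1,3)->N->(0,3) | ant1:(0,1)->E->(0,2)
  grid max=3 at (0,3)
Step 5: ant0:(0,3)->S->(1,3) | ant1:(0,2)->E->(0,3)
  grid max=4 at (0,3)
Step 6: ant0:(1,3)->N->(0,3) | ant1:(0,3)->S->(1,3)
  grid max=5 at (0,3)
Final grid:
  0 0 0 5
  0 0 0 3
  0 0 0 0
  0 0 0 0
Max pheromone 5 at (0,3)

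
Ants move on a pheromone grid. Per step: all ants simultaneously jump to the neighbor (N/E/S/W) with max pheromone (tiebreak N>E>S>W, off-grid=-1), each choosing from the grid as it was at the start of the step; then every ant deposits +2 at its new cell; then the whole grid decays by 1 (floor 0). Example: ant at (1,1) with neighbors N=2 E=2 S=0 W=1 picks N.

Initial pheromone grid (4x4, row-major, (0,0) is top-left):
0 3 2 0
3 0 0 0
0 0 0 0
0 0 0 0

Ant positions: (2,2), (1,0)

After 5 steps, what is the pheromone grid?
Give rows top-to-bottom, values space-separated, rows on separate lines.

After step 1: ants at (1,2),(0,0)
  1 2 1 0
  2 0 1 0
  0 0 0 0
  0 0 0 0
After step 2: ants at (0,2),(0,1)
  0 3 2 0
  1 0 0 0
  0 0 0 0
  0 0 0 0
After step 3: ants at (0,1),(0,2)
  0 4 3 0
  0 0 0 0
  0 0 0 0
  0 0 0 0
After step 4: ants at (0,2),(0,1)
  0 5 4 0
  0 0 0 0
  0 0 0 0
  0 0 0 0
After step 5: ants at (0,1),(0,2)
  0 6 5 0
  0 0 0 0
  0 0 0 0
  0 0 0 0

0 6 5 0
0 0 0 0
0 0 0 0
0 0 0 0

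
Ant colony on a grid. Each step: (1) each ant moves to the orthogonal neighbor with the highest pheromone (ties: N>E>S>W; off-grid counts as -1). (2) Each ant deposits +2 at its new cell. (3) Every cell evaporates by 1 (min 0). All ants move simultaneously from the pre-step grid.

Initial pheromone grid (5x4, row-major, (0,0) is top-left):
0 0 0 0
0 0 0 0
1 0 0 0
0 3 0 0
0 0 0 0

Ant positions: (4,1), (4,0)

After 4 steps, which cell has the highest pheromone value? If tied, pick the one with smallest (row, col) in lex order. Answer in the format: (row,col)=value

Step 1: ant0:(4,1)->N->(3,1) | ant1:(4,0)->N->(3,0)
  grid max=4 at (3,1)
Step 2: ant0:(3,1)->W->(3,0) | ant1:(3,0)->E->(3,1)
  grid max=5 at (3,1)
Step 3: ant0:(3,0)->E->(3,1) | ant1:(3,1)->W->(3,0)
  grid max=6 at (3,1)
Step 4: ant0:(3,1)->W->(3,0) | ant1:(3,0)->E->(3,1)
  grid max=7 at (3,1)
Final grid:
  0 0 0 0
  0 0 0 0
  0 0 0 0
  4 7 0 0
  0 0 0 0
Max pheromone 7 at (3,1)

Answer: (3,1)=7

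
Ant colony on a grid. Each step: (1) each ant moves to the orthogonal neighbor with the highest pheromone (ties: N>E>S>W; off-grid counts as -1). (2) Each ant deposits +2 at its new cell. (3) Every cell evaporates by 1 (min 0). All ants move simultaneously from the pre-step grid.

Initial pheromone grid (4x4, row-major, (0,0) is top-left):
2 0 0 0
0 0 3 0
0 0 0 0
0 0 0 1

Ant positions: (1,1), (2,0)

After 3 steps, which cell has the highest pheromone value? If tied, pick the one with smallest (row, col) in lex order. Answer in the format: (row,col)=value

Step 1: ant0:(1,1)->E->(1,2) | ant1:(2,0)->N->(1,0)
  grid max=4 at (1,2)
Step 2: ant0:(1,2)->N->(0,2) | ant1:(1,0)->N->(0,0)
  grid max=3 at (1,2)
Step 3: ant0:(0,2)->S->(1,2) | ant1:(0,0)->E->(0,1)
  grid max=4 at (1,2)
Final grid:
  1 1 0 0
  0 0 4 0
  0 0 0 0
  0 0 0 0
Max pheromone 4 at (1,2)

Answer: (1,2)=4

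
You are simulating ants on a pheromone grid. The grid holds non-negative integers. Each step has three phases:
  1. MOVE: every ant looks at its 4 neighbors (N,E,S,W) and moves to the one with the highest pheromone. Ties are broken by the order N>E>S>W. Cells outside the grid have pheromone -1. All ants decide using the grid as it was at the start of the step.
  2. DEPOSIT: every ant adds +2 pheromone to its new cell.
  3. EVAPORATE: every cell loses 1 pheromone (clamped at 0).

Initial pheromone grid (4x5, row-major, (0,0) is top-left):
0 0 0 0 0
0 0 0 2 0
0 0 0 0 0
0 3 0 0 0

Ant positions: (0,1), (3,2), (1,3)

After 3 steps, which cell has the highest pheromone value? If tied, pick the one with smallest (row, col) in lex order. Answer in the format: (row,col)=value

Answer: (3,1)=4

Derivation:
Step 1: ant0:(0,1)->E->(0,2) | ant1:(3,2)->W->(3,1) | ant2:(1,3)->N->(0,3)
  grid max=4 at (3,1)
Step 2: ant0:(0,2)->E->(0,3) | ant1:(3,1)->N->(2,1) | ant2:(0,3)->S->(1,3)
  grid max=3 at (3,1)
Step 3: ant0:(0,3)->S->(1,3) | ant1:(2,1)->S->(3,1) | ant2:(1,3)->N->(0,3)
  grid max=4 at (3,1)
Final grid:
  0 0 0 3 0
  0 0 0 3 0
  0 0 0 0 0
  0 4 0 0 0
Max pheromone 4 at (3,1)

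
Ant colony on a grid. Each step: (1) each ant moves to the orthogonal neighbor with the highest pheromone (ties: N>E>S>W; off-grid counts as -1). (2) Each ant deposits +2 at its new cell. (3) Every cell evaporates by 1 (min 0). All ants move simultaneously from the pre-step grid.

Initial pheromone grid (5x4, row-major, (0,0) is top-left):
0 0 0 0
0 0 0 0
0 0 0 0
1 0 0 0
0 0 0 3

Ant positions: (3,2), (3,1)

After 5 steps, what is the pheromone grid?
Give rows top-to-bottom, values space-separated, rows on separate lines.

After step 1: ants at (2,2),(3,0)
  0 0 0 0
  0 0 0 0
  0 0 1 0
  2 0 0 0
  0 0 0 2
After step 2: ants at (1,2),(2,0)
  0 0 0 0
  0 0 1 0
  1 0 0 0
  1 0 0 0
  0 0 0 1
After step 3: ants at (0,2),(3,0)
  0 0 1 0
  0 0 0 0
  0 0 0 0
  2 0 0 0
  0 0 0 0
After step 4: ants at (0,3),(2,0)
  0 0 0 1
  0 0 0 0
  1 0 0 0
  1 0 0 0
  0 0 0 0
After step 5: ants at (1,3),(3,0)
  0 0 0 0
  0 0 0 1
  0 0 0 0
  2 0 0 0
  0 0 0 0

0 0 0 0
0 0 0 1
0 0 0 0
2 0 0 0
0 0 0 0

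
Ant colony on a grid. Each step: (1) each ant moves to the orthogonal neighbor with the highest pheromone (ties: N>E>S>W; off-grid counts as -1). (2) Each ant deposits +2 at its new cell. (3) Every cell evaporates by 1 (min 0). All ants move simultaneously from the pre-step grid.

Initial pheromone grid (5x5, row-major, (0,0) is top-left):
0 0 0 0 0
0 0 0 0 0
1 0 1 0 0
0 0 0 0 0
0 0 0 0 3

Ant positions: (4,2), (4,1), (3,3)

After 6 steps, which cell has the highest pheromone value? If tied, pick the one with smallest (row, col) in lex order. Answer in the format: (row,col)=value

Answer: (3,1)=6

Derivation:
Step 1: ant0:(4,2)->N->(3,2) | ant1:(4,1)->N->(3,1) | ant2:(3,3)->N->(2,3)
  grid max=2 at (4,4)
Step 2: ant0:(3,2)->W->(3,1) | ant1:(3,1)->E->(3,2) | ant2:(2,3)->N->(1,3)
  grid max=2 at (3,1)
Step 3: ant0:(3,1)->E->(3,2) | ant1:(3,2)->W->(3,1) | ant2:(1,3)->N->(0,3)
  grid max=3 at (3,1)
Step 4: ant0:(3,2)->W->(3,1) | ant1:(3,1)->E->(3,2) | ant2:(0,3)->E->(0,4)
  grid max=4 at (3,1)
Step 5: ant0:(3,1)->E->(3,2) | ant1:(3,2)->W->(3,1) | ant2:(0,4)->S->(1,4)
  grid max=5 at (3,1)
Step 6: ant0:(3,2)->W->(3,1) | ant1:(3,1)->E->(3,2) | ant2:(1,4)->N->(0,4)
  grid max=6 at (3,1)
Final grid:
  0 0 0 0 1
  0 0 0 0 0
  0 0 0 0 0
  0 6 6 0 0
  0 0 0 0 0
Max pheromone 6 at (3,1)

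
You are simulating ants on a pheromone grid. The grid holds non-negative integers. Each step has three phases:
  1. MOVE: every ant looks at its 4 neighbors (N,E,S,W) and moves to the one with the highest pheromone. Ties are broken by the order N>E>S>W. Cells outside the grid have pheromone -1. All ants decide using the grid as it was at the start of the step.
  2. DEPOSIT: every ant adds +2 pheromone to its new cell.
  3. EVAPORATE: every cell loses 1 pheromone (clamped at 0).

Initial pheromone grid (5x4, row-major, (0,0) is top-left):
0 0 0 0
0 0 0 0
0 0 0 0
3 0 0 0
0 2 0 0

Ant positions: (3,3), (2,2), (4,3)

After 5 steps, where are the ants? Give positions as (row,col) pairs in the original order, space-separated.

Step 1: ant0:(3,3)->N->(2,3) | ant1:(2,2)->N->(1,2) | ant2:(4,3)->N->(3,3)
  grid max=2 at (3,0)
Step 2: ant0:(2,3)->S->(3,3) | ant1:(1,2)->N->(0,2) | ant2:(3,3)->N->(2,3)
  grid max=2 at (2,3)
Step 3: ant0:(3,3)->N->(2,3) | ant1:(0,2)->E->(0,3) | ant2:(2,3)->S->(3,3)
  grid max=3 at (2,3)
Step 4: ant0:(2,3)->S->(3,3) | ant1:(0,3)->S->(1,3) | ant2:(3,3)->N->(2,3)
  grid max=4 at (2,3)
Step 5: ant0:(3,3)->N->(2,3) | ant1:(1,3)->S->(2,3) | ant2:(2,3)->S->(3,3)
  grid max=7 at (2,3)

(2,3) (2,3) (3,3)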